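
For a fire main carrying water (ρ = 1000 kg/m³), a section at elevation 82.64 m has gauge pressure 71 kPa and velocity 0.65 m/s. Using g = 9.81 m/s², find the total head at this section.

h ≈ 89.90 m

Pressure head ψ = P/(ρg) = 71×1000 / (1000 × 9.81) = 7.24 m.
Velocity head = v²/(2g) = 0.65² / (2 × 9.81) = 0.022 m.
h = z + ψ + v²/(2g) = 82.64 + 7.24 + 0.022 = 89.90 m.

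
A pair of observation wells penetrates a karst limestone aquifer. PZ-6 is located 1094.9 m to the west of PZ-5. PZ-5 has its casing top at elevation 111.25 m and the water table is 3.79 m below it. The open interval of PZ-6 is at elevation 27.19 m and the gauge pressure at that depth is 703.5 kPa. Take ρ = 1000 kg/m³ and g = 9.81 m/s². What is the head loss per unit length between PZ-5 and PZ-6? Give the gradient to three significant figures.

Total head at PZ-5: h = 111.25 − 3.79 = 107.46 m.
Pressure head at PZ-6: ψ = P/(ρg) = 703.5×1000 / (1000 × 9.81) = 71.71 m.
Total head at PZ-6: h = z + ψ = 27.19 + 71.71 = 98.90 m.
Head difference: h(PZ-5) − h(PZ-6) = 107.46 − 98.90 = 8.56 m.
Hydraulic gradient: i = |Δh| / L = 8.56 / 1094.9 = 0.00782.

i ≈ 0.00782 m/m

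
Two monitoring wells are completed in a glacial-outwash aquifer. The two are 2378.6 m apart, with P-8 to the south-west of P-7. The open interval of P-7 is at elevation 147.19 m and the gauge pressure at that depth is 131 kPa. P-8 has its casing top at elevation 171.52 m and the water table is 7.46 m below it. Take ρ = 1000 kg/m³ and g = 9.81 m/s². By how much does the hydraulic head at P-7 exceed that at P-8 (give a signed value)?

Pressure head at P-7: ψ = P/(ρg) = 131×1000 / (1000 × 9.81) = 13.35 m.
Total head at P-7: h = z + ψ = 147.19 + 13.35 = 160.54 m.
Total head at P-8: h = 171.52 − 7.46 = 164.06 m.
Head difference: h(P-7) − h(P-8) = 160.54 − 164.06 = -3.52 m.

Δh ≈ -3.52 m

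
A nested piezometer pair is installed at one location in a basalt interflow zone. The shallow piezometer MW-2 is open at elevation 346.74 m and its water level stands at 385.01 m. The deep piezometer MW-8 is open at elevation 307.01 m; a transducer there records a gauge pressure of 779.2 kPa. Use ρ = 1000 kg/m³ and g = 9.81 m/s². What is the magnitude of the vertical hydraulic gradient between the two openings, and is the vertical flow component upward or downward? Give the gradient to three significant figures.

Total head at MW-2: h = 385.01 m (water level in the standpipe).
Pressure head at MW-8: ψ = P/(ρg) = 779.2×1000 / (1000 × 9.81) = 79.43 m.
Total head at MW-8: h = z + ψ = 307.01 + 79.43 = 386.44 m.
Δh = h(MW-2) − h(MW-8) = 385.01 − 386.44 = -1.43 m.
Vertical separation Δz = 346.74 − 307.01 = 39.73 m.
|i_v| = |Δh| / Δz = 1.43 / 39.73 = 0.0360.
Head is higher in the deep piezometer, so vertical flow is upward (discharge condition).

|i_v| ≈ 0.0360; vertical flow is upward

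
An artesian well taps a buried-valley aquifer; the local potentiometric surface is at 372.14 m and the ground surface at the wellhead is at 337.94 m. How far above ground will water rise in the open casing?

Water rises to the potentiometric surface, so the rise above ground = 372.14 − 337.94 = 34.20 m.

≈ 34.20 m above ground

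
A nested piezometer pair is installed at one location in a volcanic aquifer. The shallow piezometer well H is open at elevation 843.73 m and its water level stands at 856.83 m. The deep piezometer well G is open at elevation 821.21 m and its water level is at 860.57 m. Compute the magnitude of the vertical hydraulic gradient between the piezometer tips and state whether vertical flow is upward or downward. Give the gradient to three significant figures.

Total head at well H: h = 856.83 m (water level in the standpipe).
Total head at well G: h = 860.57 m.
Δh = h(well H) − h(well G) = 856.83 − 860.57 = -3.74 m.
Vertical separation Δz = 843.73 − 821.21 = 22.52 m.
|i_v| = |Δh| / Δz = 3.74 / 22.52 = 0.166.
Head is higher in the deep piezometer, so vertical flow is upward (discharge condition).

|i_v| ≈ 0.166; vertical flow is upward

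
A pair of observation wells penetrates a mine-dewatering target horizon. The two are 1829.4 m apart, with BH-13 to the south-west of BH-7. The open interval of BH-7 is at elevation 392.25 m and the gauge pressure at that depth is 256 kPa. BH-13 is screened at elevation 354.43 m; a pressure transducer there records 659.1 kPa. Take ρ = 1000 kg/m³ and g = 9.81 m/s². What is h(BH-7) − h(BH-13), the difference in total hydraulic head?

Δh ≈ -3.27 m

Pressure head at BH-7: ψ = P/(ρg) = 256×1000 / (1000 × 9.81) = 26.10 m.
Total head at BH-7: h = z + ψ = 392.25 + 26.10 = 418.35 m.
Pressure head at BH-13: ψ = P/(ρg) = 659.1×1000 / (1000 × 9.81) = 67.19 m.
Total head at BH-13: h = z + ψ = 354.43 + 67.19 = 421.62 m.
Head difference: h(BH-7) − h(BH-13) = 418.35 − 421.62 = -3.27 m.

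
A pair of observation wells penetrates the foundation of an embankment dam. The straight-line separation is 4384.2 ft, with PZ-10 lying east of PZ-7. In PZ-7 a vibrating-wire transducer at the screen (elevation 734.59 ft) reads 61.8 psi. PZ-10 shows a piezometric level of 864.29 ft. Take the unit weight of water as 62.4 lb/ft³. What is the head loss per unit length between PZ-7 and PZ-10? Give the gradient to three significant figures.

Pressure head at PZ-7: ψ = 144·P/γ = 144 × 61.8 / 62.4 = 142.62 ft.
Total head at PZ-7: h = z + ψ = 734.59 + 142.62 = 877.21 ft.
Total head at PZ-10: h = 864.29 ft (water level in the piezometer is the total head).
Head difference: h(PZ-7) − h(PZ-10) = 877.21 − 864.29 = 12.92 ft.
Hydraulic gradient: i = |Δh| / L = 12.92 / 4384.2 = 0.00295.

i ≈ 0.00295 ft/ft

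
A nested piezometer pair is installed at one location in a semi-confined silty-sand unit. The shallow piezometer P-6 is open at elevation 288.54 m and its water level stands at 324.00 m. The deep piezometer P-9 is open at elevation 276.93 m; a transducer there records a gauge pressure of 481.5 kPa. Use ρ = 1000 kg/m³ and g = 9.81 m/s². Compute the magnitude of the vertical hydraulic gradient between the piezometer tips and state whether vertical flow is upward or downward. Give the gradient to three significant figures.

|i_v| ≈ 0.173; vertical flow is upward

Total head at P-6: h = 324.00 m (water level in the standpipe).
Pressure head at P-9: ψ = P/(ρg) = 481.5×1000 / (1000 × 9.81) = 49.08 m.
Total head at P-9: h = z + ψ = 276.93 + 49.08 = 326.01 m.
Δh = h(P-6) − h(P-9) = 324.00 − 326.01 = -2.01 m.
Vertical separation Δz = 288.54 − 276.93 = 11.61 m.
|i_v| = |Δh| / Δz = 2.01 / 11.61 = 0.173.
Head is higher in the deep piezometer, so vertical flow is upward (discharge condition).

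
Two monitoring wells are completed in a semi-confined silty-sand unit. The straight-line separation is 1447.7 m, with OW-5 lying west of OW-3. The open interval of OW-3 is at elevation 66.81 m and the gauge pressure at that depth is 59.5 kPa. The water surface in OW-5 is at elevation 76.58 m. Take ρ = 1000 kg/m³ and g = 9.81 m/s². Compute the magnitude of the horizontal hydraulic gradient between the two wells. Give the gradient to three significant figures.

Pressure head at OW-3: ψ = P/(ρg) = 59.5×1000 / (1000 × 9.81) = 6.07 m.
Total head at OW-3: h = z + ψ = 66.81 + 6.07 = 72.88 m.
Total head at OW-5: h = 76.58 m (water level in the piezometer is the total head).
Head difference: h(OW-3) − h(OW-5) = 72.88 − 76.58 = -3.70 m.
Hydraulic gradient: i = |Δh| / L = 3.70 / 1447.7 = 0.00256.

i ≈ 0.00256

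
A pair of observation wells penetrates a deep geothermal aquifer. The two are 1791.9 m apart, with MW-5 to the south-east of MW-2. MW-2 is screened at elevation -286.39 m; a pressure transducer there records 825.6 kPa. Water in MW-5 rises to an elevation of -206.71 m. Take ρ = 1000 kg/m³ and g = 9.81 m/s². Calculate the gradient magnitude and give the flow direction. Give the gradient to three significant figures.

i ≈ 0.00250; groundwater flows toward the south-east

Pressure head at MW-2: ψ = P/(ρg) = 825.6×1000 / (1000 × 9.81) = 84.16 m.
Total head at MW-2: h = z + ψ = -286.39 + 84.16 = -202.23 m.
Total head at MW-5: h = -206.71 m (water level in the piezometer is the total head).
Head difference: h(MW-2) − h(MW-5) = -202.23 − (-206.71) = 4.48 m.
Hydraulic gradient: i = |Δh| / L = 4.48 / 1791.9 = 0.00250.
Flow is from higher to lower head: from MW-2 toward MW-5, i.e. toward the south-east.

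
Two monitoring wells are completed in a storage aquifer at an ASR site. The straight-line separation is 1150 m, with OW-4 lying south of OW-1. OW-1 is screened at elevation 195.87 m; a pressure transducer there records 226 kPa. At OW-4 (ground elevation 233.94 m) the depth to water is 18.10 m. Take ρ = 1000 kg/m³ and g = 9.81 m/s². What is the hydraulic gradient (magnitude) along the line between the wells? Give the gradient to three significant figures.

Pressure head at OW-1: ψ = P/(ρg) = 226×1000 / (1000 × 9.81) = 23.04 m.
Total head at OW-1: h = z + ψ = 195.87 + 23.04 = 218.91 m.
Total head at OW-4: h = 233.94 − 18.10 = 215.84 m.
Head difference: h(OW-1) − h(OW-4) = 218.91 − 215.84 = 3.07 m.
Hydraulic gradient: i = |Δh| / L = 3.07 / 1150 = 0.00267.

i ≈ 0.00267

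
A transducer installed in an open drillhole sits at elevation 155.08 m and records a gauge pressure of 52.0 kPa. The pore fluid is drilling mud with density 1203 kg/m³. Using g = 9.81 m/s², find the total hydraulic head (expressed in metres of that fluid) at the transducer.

ψ = P/(ρg) = 52.0×1000 / (1203 × 9.81) = 4.41 m.
h = z + ψ = 155.08 + 4.41 = 159.49 m.

h ≈ 159.49 m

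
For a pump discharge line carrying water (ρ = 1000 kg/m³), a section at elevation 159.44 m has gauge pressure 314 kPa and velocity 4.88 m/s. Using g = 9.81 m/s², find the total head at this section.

Pressure head ψ = P/(ρg) = 314×1000 / (1000 × 9.81) = 32.01 m.
Velocity head = v²/(2g) = 4.88² / (2 × 9.81) = 1.214 m.
h = z + ψ + v²/(2g) = 159.44 + 32.01 + 1.214 = 192.66 m.

h ≈ 192.66 m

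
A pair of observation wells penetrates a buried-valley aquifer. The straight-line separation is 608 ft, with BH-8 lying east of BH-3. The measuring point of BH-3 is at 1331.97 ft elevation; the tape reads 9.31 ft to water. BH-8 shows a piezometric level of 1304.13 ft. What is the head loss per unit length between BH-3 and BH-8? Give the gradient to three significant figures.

i ≈ 0.0305 ft/ft

Total head at BH-3: h = 1331.97 − 9.31 = 1322.66 ft.
Total head at BH-8: h = 1304.13 ft (water level in the piezometer is the total head).
Head difference: h(BH-3) − h(BH-8) = 1322.66 − 1304.13 = 18.53 ft.
Hydraulic gradient: i = |Δh| / L = 18.53 / 608 = 0.0305.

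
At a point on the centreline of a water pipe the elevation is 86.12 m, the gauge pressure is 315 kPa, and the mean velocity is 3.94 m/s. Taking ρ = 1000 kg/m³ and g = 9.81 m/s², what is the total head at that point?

h ≈ 119.02 m

Pressure head ψ = P/(ρg) = 315×1000 / (1000 × 9.81) = 32.11 m.
Velocity head = v²/(2g) = 3.94² / (2 × 9.81) = 0.791 m.
h = z + ψ + v²/(2g) = 86.12 + 32.11 + 0.791 = 119.02 m.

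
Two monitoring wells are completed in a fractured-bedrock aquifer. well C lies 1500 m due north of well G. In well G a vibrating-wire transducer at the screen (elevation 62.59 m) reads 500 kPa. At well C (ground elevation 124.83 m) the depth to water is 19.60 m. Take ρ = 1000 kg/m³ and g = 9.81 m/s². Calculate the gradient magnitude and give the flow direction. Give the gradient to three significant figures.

i ≈ 0.00555; groundwater flows toward the north

Pressure head at well G: ψ = P/(ρg) = 500×1000 / (1000 × 9.81) = 50.97 m.
Total head at well G: h = z + ψ = 62.59 + 50.97 = 113.56 m.
Total head at well C: h = 124.83 − 19.60 = 105.23 m.
Head difference: h(well G) − h(well C) = 113.56 − 105.23 = 8.33 m.
Hydraulic gradient: i = |Δh| / L = 8.33 / 1500 = 0.00555.
Flow is from higher to lower head: from well G toward well C, i.e. toward the north.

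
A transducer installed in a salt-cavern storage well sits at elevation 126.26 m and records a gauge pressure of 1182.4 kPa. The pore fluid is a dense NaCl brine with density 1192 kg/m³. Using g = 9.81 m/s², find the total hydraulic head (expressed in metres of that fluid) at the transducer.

h ≈ 227.38 m

ψ = P/(ρg) = 1182.4×1000 / (1192 × 9.81) = 101.12 m.
h = z + ψ = 126.26 + 101.12 = 227.38 m.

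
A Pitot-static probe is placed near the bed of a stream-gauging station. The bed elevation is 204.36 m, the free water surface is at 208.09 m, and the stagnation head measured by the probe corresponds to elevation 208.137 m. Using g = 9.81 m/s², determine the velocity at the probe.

v ≈ 0.960 m/s

Near the bed, under hydrostatic conditions, the piezometric head (z + ψ) equals the free-surface elevation, 208.09 m.
Velocity head = total − piezometric = 208.137 − 208.09 = 0.047 m.
v = √(2g·h_v) = √(2 × 9.81 × 0.047) = 0.960 m/s.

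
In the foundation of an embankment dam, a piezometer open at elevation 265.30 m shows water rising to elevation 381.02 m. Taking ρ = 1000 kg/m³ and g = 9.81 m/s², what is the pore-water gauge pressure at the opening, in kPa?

P ≈ 1140 kPa

Pressure head ψ = h − z = 381.02 − 265.30 = 115.72 m.
P = ρgψ = 1000 × 9.81 × 115.72 = 1135213 Pa ≈ 1140 kPa.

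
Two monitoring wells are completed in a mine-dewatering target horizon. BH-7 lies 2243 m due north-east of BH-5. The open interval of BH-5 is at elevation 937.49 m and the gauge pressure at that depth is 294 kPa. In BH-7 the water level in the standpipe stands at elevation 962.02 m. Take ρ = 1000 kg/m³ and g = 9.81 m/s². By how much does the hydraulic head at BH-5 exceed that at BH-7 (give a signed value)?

Δh ≈ 5.44 m

Pressure head at BH-5: ψ = P/(ρg) = 294×1000 / (1000 × 9.81) = 29.97 m.
Total head at BH-5: h = z + ψ = 937.49 + 29.97 = 967.46 m.
Total head at BH-7: h = 962.02 m (water level in the piezometer is the total head).
Head difference: h(BH-5) − h(BH-7) = 967.46 − 962.02 = 5.44 m.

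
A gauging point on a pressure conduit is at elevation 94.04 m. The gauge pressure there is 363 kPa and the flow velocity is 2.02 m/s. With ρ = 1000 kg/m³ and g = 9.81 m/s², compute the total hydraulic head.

h ≈ 131.25 m

Pressure head ψ = P/(ρg) = 363×1000 / (1000 × 9.81) = 37.00 m.
Velocity head = v²/(2g) = 2.02² / (2 × 9.81) = 0.208 m.
h = z + ψ + v²/(2g) = 94.04 + 37.00 + 0.208 = 131.25 m.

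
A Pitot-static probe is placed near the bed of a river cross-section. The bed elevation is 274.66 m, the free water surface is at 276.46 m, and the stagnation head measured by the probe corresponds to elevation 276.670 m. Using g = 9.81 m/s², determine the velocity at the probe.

Near the bed, under hydrostatic conditions, the piezometric head (z + ψ) equals the free-surface elevation, 276.46 m.
Velocity head = total − piezometric = 276.670 − 276.46 = 0.210 m.
v = √(2g·h_v) = √(2 × 9.81 × 0.210) = 2.03 m/s.

v ≈ 2.03 m/s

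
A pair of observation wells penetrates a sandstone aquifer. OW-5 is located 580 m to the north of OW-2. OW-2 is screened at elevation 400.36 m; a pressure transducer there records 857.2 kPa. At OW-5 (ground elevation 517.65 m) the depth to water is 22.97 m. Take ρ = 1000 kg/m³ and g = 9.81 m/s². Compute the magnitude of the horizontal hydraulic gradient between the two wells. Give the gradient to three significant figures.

Pressure head at OW-2: ψ = P/(ρg) = 857.2×1000 / (1000 × 9.81) = 87.38 m.
Total head at OW-2: h = z + ψ = 400.36 + 87.38 = 487.74 m.
Total head at OW-5: h = 517.65 − 22.97 = 494.68 m.
Head difference: h(OW-2) − h(OW-5) = 487.74 − 494.68 = -6.94 m.
Hydraulic gradient: i = |Δh| / L = 6.94 / 580 = 0.0120.

i ≈ 0.0120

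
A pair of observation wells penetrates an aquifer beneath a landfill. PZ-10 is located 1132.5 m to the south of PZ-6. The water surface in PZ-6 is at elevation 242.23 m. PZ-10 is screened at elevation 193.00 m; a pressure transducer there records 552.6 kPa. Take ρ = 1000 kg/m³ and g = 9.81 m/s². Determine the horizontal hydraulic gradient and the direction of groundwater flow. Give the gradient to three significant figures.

Total head at PZ-6: h = 242.23 m (water level in the piezometer is the total head).
Pressure head at PZ-10: ψ = P/(ρg) = 552.6×1000 / (1000 × 9.81) = 56.33 m.
Total head at PZ-10: h = z + ψ = 193.00 + 56.33 = 249.33 m.
Head difference: h(PZ-6) − h(PZ-10) = 242.23 − 249.33 = -7.10 m.
Hydraulic gradient: i = |Δh| / L = 7.10 / 1132.5 = 0.00627.
Flow is from higher to lower head: from PZ-10 toward PZ-6, i.e. toward the north.

i ≈ 0.00627; groundwater flows toward the north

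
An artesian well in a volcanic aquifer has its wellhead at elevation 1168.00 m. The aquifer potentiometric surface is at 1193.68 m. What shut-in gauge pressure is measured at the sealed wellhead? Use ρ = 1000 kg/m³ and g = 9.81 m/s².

P ≈ 252 kPa

Head above the cap: Δh = 1193.68 − 1168.00 = 25.68 m.
P = ρgΔh = 1000 × 9.81 × 25.68 = 251921 Pa ≈ 252 kPa.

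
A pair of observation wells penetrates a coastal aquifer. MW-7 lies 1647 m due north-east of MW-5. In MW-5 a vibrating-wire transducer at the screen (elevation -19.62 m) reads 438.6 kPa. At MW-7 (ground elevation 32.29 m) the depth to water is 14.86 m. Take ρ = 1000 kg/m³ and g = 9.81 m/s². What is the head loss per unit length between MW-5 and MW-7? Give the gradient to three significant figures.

Pressure head at MW-5: ψ = P/(ρg) = 438.6×1000 / (1000 × 9.81) = 44.71 m.
Total head at MW-5: h = z + ψ = -19.62 + 44.71 = 25.09 m.
Total head at MW-7: h = 32.29 − 14.86 = 17.43 m.
Head difference: h(MW-5) − h(MW-7) = 25.09 − 17.43 = 7.66 m.
Hydraulic gradient: i = |Δh| / L = 7.66 / 1647 = 0.00465.

i ≈ 0.00465 m/m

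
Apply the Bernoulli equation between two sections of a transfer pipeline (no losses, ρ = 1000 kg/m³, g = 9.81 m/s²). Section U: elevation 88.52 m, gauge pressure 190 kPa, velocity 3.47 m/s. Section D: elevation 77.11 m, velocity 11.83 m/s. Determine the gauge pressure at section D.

P₂ ≈ 238 kPa

Pressure head at U: ψ₁ = P₁/(ρg) = 190×1000 / (1000 × 9.81) = 19.37 m.
Velocity heads: v₁²/2g = 3.47²/19.62 = 0.614 m; v₂²/2g = 11.83²/19.62 = 7.133 m.
Total head H = z₁ + ψ₁ + v₁²/2g = 88.52 + 19.37 + 0.614 = 108.50 m.
ψ₂ = H − z₂ − v₂²/2g = 108.50 − 77.11 − 7.133 = 24.26 m.
P₂ = ρgψ₂ = 1000 × 9.81 × 24.26 ≈ 238 kPa.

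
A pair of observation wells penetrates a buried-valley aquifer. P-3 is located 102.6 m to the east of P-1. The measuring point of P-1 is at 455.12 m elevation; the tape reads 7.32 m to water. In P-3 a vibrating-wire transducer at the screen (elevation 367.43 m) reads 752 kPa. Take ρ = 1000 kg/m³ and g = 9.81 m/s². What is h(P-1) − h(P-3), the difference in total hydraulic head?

Δh ≈ 3.71 m

Total head at P-1: h = 455.12 − 7.32 = 447.80 m.
Pressure head at P-3: ψ = P/(ρg) = 752×1000 / (1000 × 9.81) = 76.66 m.
Total head at P-3: h = z + ψ = 367.43 + 76.66 = 444.09 m.
Head difference: h(P-1) − h(P-3) = 447.80 − 444.09 = 3.71 m.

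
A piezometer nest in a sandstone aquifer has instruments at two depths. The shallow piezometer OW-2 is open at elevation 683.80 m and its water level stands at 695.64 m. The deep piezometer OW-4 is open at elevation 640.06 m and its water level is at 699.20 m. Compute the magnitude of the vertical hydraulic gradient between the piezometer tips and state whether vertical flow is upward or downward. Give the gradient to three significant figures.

|i_v| ≈ 0.0814; vertical flow is upward

Total head at OW-2: h = 695.64 m (water level in the standpipe).
Total head at OW-4: h = 699.20 m.
Δh = h(OW-2) − h(OW-4) = 695.64 − 699.20 = -3.56 m.
Vertical separation Δz = 683.80 − 640.06 = 43.74 m.
|i_v| = |Δh| / Δz = 3.56 / 43.74 = 0.0814.
Head is higher in the deep piezometer, so vertical flow is upward (discharge condition).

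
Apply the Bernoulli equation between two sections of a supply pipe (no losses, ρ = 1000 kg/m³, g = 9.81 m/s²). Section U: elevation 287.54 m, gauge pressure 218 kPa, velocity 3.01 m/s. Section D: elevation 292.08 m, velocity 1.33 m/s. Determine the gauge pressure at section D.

Pressure head at U: ψ₁ = P₁/(ρg) = 218×1000 / (1000 × 9.81) = 22.22 m.
Velocity heads: v₁²/2g = 3.01²/19.62 = 0.462 m; v₂²/2g = 1.33²/19.62 = 0.090 m.
Total head H = z₁ + ψ₁ + v₁²/2g = 287.54 + 22.22 + 0.462 = 310.22 m.
ψ₂ = H − z₂ − v₂²/2g = 310.22 − 292.08 − 0.090 = 18.05 m.
P₂ = ρgψ₂ = 1000 × 9.81 × 18.05 ≈ 177 kPa.

P₂ ≈ 177 kPa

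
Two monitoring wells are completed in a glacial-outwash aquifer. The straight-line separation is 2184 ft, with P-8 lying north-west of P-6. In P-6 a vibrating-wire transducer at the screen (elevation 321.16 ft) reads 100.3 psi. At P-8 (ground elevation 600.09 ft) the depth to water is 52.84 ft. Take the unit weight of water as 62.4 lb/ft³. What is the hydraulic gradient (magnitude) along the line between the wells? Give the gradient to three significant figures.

Pressure head at P-6: ψ = 144·P/γ = 144 × 100.3 / 62.4 = 231.46 ft.
Total head at P-6: h = z + ψ = 321.16 + 231.46 = 552.62 ft.
Total head at P-8: h = 600.09 − 52.84 = 547.25 ft.
Head difference: h(P-6) − h(P-8) = 552.62 − 547.25 = 5.37 ft.
Hydraulic gradient: i = |Δh| / L = 5.37 / 2184 = 0.00246.

i ≈ 0.00246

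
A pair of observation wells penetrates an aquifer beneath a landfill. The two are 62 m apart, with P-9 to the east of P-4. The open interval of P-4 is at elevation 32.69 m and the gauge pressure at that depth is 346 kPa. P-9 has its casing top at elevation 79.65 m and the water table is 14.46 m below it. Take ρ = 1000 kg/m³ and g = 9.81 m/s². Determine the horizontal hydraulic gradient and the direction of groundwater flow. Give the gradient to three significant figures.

Pressure head at P-4: ψ = P/(ρg) = 346×1000 / (1000 × 9.81) = 35.27 m.
Total head at P-4: h = z + ψ = 32.69 + 35.27 = 67.96 m.
Total head at P-9: h = 79.65 − 14.46 = 65.19 m.
Head difference: h(P-4) − h(P-9) = 67.96 − 65.19 = 2.77 m.
Hydraulic gradient: i = |Δh| / L = 2.77 / 62 = 0.0447.
Flow is from higher to lower head: from P-4 toward P-9, i.e. toward the east.

i ≈ 0.0447; groundwater flows toward the east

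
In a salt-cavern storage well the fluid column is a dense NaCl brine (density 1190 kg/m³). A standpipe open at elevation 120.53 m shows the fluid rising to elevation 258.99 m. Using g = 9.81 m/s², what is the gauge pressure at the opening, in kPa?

Pressure head ψ = h − z = 258.99 − 120.53 = 138.46 m.
P = ρgψ = 1190 × 9.81 × 138.46 = 1616368 Pa ≈ 1620 kPa.

P ≈ 1620 kPa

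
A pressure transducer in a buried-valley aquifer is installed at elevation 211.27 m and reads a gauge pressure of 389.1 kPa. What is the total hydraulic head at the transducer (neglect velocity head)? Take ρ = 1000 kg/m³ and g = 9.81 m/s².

ψ = P/(ρg) = 389.1×1000 / (1000 × 9.81) = 39.66 m.
h = z + ψ = 211.27 + 39.66 = 250.93 m.

h ≈ 250.93 m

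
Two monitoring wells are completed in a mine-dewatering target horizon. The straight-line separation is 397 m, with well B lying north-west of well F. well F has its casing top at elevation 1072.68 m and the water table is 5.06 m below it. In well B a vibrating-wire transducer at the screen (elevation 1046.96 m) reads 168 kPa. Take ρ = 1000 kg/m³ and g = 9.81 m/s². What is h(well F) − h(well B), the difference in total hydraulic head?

Total head at well F: h = 1072.68 − 5.06 = 1067.62 m.
Pressure head at well B: ψ = P/(ρg) = 168×1000 / (1000 × 9.81) = 17.13 m.
Total head at well B: h = z + ψ = 1046.96 + 17.13 = 1064.09 m.
Head difference: h(well F) − h(well B) = 1067.62 − 1064.09 = 3.53 m.

Δh ≈ 3.53 m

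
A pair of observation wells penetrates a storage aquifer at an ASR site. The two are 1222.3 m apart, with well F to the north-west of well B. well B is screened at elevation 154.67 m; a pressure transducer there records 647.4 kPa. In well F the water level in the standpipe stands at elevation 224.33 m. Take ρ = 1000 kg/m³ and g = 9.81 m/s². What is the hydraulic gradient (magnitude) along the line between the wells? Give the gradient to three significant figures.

i ≈ 0.00300

Pressure head at well B: ψ = P/(ρg) = 647.4×1000 / (1000 × 9.81) = 65.99 m.
Total head at well B: h = z + ψ = 154.67 + 65.99 = 220.66 m.
Total head at well F: h = 224.33 m (water level in the piezometer is the total head).
Head difference: h(well B) − h(well F) = 220.66 − 224.33 = -3.67 m.
Hydraulic gradient: i = |Δh| / L = 3.67 / 1222.3 = 0.00300.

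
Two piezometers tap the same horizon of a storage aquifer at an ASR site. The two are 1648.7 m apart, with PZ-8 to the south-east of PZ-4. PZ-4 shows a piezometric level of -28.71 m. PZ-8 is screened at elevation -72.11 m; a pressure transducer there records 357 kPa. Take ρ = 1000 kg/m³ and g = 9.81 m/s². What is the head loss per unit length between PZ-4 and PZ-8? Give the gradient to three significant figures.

Total head at PZ-4: h = -28.71 m (water level in the piezometer is the total head).
Pressure head at PZ-8: ψ = P/(ρg) = 357×1000 / (1000 × 9.81) = 36.39 m.
Total head at PZ-8: h = z + ψ = -72.11 + 36.39 = -35.72 m.
Head difference: h(PZ-4) − h(PZ-8) = -28.71 − (-35.72) = 7.01 m.
Hydraulic gradient: i = |Δh| / L = 7.01 / 1648.7 = 0.00425.

i ≈ 0.00425 m/m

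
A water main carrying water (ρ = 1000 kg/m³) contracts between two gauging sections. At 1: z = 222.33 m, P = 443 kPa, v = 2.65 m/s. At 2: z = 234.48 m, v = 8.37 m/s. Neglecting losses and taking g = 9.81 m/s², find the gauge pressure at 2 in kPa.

Pressure head at 1: ψ₁ = P₁/(ρg) = 443×1000 / (1000 × 9.81) = 45.16 m.
Velocity heads: v₁²/2g = 2.65²/19.62 = 0.358 m; v₂²/2g = 8.37²/19.62 = 3.571 m.
Total head H = z₁ + ψ₁ + v₁²/2g = 222.33 + 45.16 + 0.358 = 267.85 m.
ψ₂ = H − z₂ − v₂²/2g = 267.85 − 234.48 − 3.571 = 29.80 m.
P₂ = ρgψ₂ = 1000 × 9.81 × 29.80 ≈ 292 kPa.

P₂ ≈ 292 kPa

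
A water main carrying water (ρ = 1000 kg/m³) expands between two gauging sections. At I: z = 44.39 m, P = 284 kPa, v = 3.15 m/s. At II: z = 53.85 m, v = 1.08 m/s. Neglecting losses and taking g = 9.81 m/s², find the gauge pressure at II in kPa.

P₂ ≈ 196 kPa

Pressure head at I: ψ₁ = P₁/(ρg) = 284×1000 / (1000 × 9.81) = 28.95 m.
Velocity heads: v₁²/2g = 3.15²/19.62 = 0.506 m; v₂²/2g = 1.08²/19.62 = 0.059 m.
Total head H = z₁ + ψ₁ + v₁²/2g = 44.39 + 28.95 + 0.506 = 73.85 m.
ψ₂ = H − z₂ − v₂²/2g = 73.85 − 53.85 − 0.059 = 19.94 m.
P₂ = ρgψ₂ = 1000 × 9.81 × 19.94 ≈ 196 kPa.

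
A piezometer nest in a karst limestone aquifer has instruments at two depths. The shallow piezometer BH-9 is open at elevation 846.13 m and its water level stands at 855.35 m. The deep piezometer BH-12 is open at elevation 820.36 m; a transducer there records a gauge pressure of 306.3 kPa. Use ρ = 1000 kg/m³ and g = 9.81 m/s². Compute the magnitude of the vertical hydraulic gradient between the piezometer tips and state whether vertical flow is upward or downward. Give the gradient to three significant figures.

|i_v| ≈ 0.146; vertical flow is downward

Total head at BH-9: h = 855.35 m (water level in the standpipe).
Pressure head at BH-12: ψ = P/(ρg) = 306.3×1000 / (1000 × 9.81) = 31.22 m.
Total head at BH-12: h = z + ψ = 820.36 + 31.22 = 851.58 m.
Δh = h(BH-9) − h(BH-12) = 855.35 − 851.58 = 3.77 m.
Vertical separation Δz = 846.13 − 820.36 = 25.77 m.
|i_v| = |Δh| / Δz = 3.77 / 25.77 = 0.146.
Head is higher in the shallow piezometer, so vertical flow is downward (recharge condition).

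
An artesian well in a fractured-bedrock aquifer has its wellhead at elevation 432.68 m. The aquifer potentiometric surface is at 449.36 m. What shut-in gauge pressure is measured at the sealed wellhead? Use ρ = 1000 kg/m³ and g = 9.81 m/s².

Head above the cap: Δh = 449.36 − 432.68 = 16.68 m.
P = ρgΔh = 1000 × 9.81 × 16.68 = 163631 Pa ≈ 164 kPa.

P ≈ 164 kPa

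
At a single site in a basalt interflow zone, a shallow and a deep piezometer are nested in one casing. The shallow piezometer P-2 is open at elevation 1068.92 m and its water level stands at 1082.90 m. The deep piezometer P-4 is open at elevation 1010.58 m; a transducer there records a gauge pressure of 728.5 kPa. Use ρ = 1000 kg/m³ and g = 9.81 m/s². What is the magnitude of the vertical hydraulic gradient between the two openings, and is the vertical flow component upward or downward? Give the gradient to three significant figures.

|i_v| ≈ 0.0333; vertical flow is upward

Total head at P-2: h = 1082.90 m (water level in the standpipe).
Pressure head at P-4: ψ = P/(ρg) = 728.5×1000 / (1000 × 9.81) = 74.26 m.
Total head at P-4: h = z + ψ = 1010.58 + 74.26 = 1084.84 m.
Δh = h(P-2) − h(P-4) = 1082.90 − 1084.84 = -1.94 m.
Vertical separation Δz = 1068.92 − 1010.58 = 58.34 m.
|i_v| = |Δh| / Δz = 1.94 / 58.34 = 0.0333.
Head is higher in the deep piezometer, so vertical flow is upward (discharge condition).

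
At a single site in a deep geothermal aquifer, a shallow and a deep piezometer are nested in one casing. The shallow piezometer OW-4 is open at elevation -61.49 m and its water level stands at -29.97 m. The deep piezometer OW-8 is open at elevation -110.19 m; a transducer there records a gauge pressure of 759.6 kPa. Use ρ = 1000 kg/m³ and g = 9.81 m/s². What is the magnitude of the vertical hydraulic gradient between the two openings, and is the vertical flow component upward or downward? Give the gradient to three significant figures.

Total head at OW-4: h = -29.97 m (water level in the standpipe).
Pressure head at OW-8: ψ = P/(ρg) = 759.6×1000 / (1000 × 9.81) = 77.43 m.
Total head at OW-8: h = z + ψ = -110.19 + 77.43 = -32.76 m.
Δh = h(OW-4) − h(OW-8) = -29.97 − (-32.76) = 2.79 m.
Vertical separation Δz = -61.49 − (-110.19) = 48.70 m.
|i_v| = |Δh| / Δz = 2.79 / 48.70 = 0.0573.
Head is higher in the shallow piezometer, so vertical flow is downward (recharge condition).

|i_v| ≈ 0.0573; vertical flow is downward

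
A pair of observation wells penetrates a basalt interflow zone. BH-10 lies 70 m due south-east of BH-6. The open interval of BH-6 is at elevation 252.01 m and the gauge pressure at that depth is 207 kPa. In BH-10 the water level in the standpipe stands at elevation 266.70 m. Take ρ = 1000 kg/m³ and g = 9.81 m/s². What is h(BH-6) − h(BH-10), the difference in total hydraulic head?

Pressure head at BH-6: ψ = P/(ρg) = 207×1000 / (1000 × 9.81) = 21.10 m.
Total head at BH-6: h = z + ψ = 252.01 + 21.10 = 273.11 m.
Total head at BH-10: h = 266.70 m (water level in the piezometer is the total head).
Head difference: h(BH-6) − h(BH-10) = 273.11 − 266.70 = 6.41 m.

Δh ≈ 6.41 m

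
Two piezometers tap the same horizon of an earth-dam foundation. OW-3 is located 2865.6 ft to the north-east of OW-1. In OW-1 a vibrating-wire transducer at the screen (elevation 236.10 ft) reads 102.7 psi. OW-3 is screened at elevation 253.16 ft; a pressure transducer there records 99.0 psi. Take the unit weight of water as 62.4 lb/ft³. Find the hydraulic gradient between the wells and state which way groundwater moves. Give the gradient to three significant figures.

i ≈ 0.00297; groundwater flows toward the south-west

Pressure head at OW-1: ψ = 144·P/γ = 144 × 102.7 / 62.4 = 237.00 ft.
Total head at OW-1: h = z + ψ = 236.10 + 237.00 = 473.10 ft.
Pressure head at OW-3: ψ = 144·P/γ = 144 × 99.0 / 62.4 = 228.46 ft.
Total head at OW-3: h = z + ψ = 253.16 + 228.46 = 481.62 ft.
Head difference: h(OW-1) − h(OW-3) = 473.10 − 481.62 = -8.52 ft.
Hydraulic gradient: i = |Δh| / L = 8.52 / 2865.6 = 0.00297.
Flow is from higher to lower head: from OW-3 toward OW-1, i.e. toward the south-west.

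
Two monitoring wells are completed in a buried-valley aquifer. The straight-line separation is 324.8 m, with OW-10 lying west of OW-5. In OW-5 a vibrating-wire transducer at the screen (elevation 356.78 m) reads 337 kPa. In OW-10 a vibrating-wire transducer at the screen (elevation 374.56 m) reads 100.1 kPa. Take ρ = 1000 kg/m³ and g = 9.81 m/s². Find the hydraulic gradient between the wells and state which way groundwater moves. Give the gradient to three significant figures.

Pressure head at OW-5: ψ = P/(ρg) = 337×1000 / (1000 × 9.81) = 34.35 m.
Total head at OW-5: h = z + ψ = 356.78 + 34.35 = 391.13 m.
Pressure head at OW-10: ψ = P/(ρg) = 100.1×1000 / (1000 × 9.81) = 10.20 m.
Total head at OW-10: h = z + ψ = 374.56 + 10.20 = 384.76 m.
Head difference: h(OW-5) − h(OW-10) = 391.13 − 384.76 = 6.37 m.
Hydraulic gradient: i = |Δh| / L = 6.37 / 324.8 = 0.0196.
Flow is from higher to lower head: from OW-5 toward OW-10, i.e. toward the west.

i ≈ 0.0196; groundwater flows toward the west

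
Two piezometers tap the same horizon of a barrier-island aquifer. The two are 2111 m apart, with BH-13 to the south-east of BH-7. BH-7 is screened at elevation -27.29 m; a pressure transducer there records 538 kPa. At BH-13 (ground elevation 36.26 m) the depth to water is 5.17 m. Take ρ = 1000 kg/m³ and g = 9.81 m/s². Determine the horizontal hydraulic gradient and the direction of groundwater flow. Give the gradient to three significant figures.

i ≈ 0.00168; groundwater flows toward the north-west

Pressure head at BH-7: ψ = P/(ρg) = 538×1000 / (1000 × 9.81) = 54.84 m.
Total head at BH-7: h = z + ψ = -27.29 + 54.84 = 27.55 m.
Total head at BH-13: h = 36.26 − 5.17 = 31.09 m.
Head difference: h(BH-7) − h(BH-13) = 27.55 − 31.09 = -3.54 m.
Hydraulic gradient: i = |Δh| / L = 3.54 / 2111 = 0.00168.
Flow is from higher to lower head: from BH-13 toward BH-7, i.e. toward the north-west.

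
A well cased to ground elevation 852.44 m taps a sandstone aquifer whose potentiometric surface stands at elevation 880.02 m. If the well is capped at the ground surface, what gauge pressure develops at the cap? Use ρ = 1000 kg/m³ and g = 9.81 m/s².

Head above the cap: Δh = 880.02 − 852.44 = 27.58 m.
P = ρgΔh = 1000 × 9.81 × 27.58 = 270560 Pa ≈ 271 kPa.

P ≈ 271 kPa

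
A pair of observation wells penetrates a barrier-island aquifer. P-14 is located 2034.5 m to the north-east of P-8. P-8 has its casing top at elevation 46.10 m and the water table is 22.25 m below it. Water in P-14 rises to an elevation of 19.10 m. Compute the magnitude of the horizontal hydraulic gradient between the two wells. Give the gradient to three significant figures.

Total head at P-8: h = 46.10 − 22.25 = 23.85 m.
Total head at P-14: h = 19.10 m (water level in the piezometer is the total head).
Head difference: h(P-8) − h(P-14) = 23.85 − 19.10 = 4.75 m.
Hydraulic gradient: i = |Δh| / L = 4.75 / 2034.5 = 0.00233.

i ≈ 0.00233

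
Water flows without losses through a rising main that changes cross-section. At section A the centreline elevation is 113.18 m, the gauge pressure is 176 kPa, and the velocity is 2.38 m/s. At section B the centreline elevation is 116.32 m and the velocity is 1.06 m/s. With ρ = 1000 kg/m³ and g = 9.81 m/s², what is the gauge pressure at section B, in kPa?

Pressure head at A: ψ₁ = P₁/(ρg) = 176×1000 / (1000 × 9.81) = 17.94 m.
Velocity heads: v₁²/2g = 2.38²/19.62 = 0.289 m; v₂²/2g = 1.06²/19.62 = 0.057 m.
Total head H = z₁ + ψ₁ + v₁²/2g = 113.18 + 17.94 + 0.289 = 131.41 m.
ψ₂ = H − z₂ − v₂²/2g = 131.41 − 116.32 − 0.057 = 15.03 m.
P₂ = ρgψ₂ = 1000 × 9.81 × 15.03 ≈ 147 kPa.

P₂ ≈ 147 kPa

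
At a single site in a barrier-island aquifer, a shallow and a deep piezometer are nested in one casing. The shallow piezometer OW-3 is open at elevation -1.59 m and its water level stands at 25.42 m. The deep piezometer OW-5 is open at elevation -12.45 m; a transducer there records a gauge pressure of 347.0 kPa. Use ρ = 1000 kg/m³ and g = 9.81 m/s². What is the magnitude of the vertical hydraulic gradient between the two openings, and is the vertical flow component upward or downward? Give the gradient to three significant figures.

Total head at OW-3: h = 25.42 m (water level in the standpipe).
Pressure head at OW-5: ψ = P/(ρg) = 347.0×1000 / (1000 × 9.81) = 35.37 m.
Total head at OW-5: h = z + ψ = -12.45 + 35.37 = 22.92 m.
Δh = h(OW-3) − h(OW-5) = 25.42 − 22.92 = 2.50 m.
Vertical separation Δz = -1.59 − (-12.45) = 10.86 m.
|i_v| = |Δh| / Δz = 2.50 / 10.86 = 0.230.
Head is higher in the shallow piezometer, so vertical flow is downward (recharge condition).

|i_v| ≈ 0.230; vertical flow is downward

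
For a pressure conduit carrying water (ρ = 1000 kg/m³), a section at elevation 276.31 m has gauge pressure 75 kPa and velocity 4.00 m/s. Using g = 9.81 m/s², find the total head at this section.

h ≈ 284.77 m

Pressure head ψ = P/(ρg) = 75×1000 / (1000 × 9.81) = 7.65 m.
Velocity head = v²/(2g) = 4.00² / (2 × 9.81) = 0.815 m.
h = z + ψ + v²/(2g) = 276.31 + 7.65 + 0.815 = 284.77 m.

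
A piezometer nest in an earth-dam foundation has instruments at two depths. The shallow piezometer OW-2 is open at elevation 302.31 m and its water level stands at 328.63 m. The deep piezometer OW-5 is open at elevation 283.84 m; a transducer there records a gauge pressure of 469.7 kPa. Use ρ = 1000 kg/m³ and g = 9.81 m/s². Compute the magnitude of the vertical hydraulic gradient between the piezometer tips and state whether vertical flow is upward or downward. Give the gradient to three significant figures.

|i_v| ≈ 0.167; vertical flow is upward

Total head at OW-2: h = 328.63 m (water level in the standpipe).
Pressure head at OW-5: ψ = P/(ρg) = 469.7×1000 / (1000 × 9.81) = 47.88 m.
Total head at OW-5: h = z + ψ = 283.84 + 47.88 = 331.72 m.
Δh = h(OW-2) − h(OW-5) = 328.63 − 331.72 = -3.09 m.
Vertical separation Δz = 302.31 − 283.84 = 18.47 m.
|i_v| = |Δh| / Δz = 3.09 / 18.47 = 0.167.
Head is higher in the deep piezometer, so vertical flow is upward (discharge condition).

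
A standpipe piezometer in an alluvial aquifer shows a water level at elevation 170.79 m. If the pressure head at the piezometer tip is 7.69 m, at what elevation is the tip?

z = h − ψ = 170.79 − 7.69 = 163.10 m.

z ≈ 163.10 m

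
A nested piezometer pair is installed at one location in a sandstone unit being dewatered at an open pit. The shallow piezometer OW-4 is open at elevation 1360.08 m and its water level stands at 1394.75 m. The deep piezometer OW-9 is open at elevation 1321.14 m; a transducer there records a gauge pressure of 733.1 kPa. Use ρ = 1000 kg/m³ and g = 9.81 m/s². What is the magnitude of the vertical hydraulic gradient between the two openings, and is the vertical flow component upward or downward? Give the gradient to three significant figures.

Total head at OW-4: h = 1394.75 m (water level in the standpipe).
Pressure head at OW-9: ψ = P/(ρg) = 733.1×1000 / (1000 × 9.81) = 74.73 m.
Total head at OW-9: h = z + ψ = 1321.14 + 74.73 = 1395.87 m.
Δh = h(OW-4) − h(OW-9) = 1394.75 − 1395.87 = -1.12 m.
Vertical separation Δz = 1360.08 − 1321.14 = 38.94 m.
|i_v| = |Δh| / Δz = 1.12 / 38.94 = 0.0288.
Head is higher in the deep piezometer, so vertical flow is upward (discharge condition).

|i_v| ≈ 0.0288; vertical flow is upward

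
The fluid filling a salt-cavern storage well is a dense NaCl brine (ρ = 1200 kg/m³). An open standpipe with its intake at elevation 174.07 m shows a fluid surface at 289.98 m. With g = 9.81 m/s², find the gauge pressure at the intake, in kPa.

P ≈ 1360 kPa

Pressure head ψ = h − z = 289.98 − 174.07 = 115.91 m.
P = ρgψ = 1200 × 9.81 × 115.91 = 1364493 Pa ≈ 1360 kPa.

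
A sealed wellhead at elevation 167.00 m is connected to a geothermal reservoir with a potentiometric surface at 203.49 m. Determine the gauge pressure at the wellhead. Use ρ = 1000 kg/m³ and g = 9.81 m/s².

Head above the cap: Δh = 203.49 − 167.00 = 36.49 m.
P = ρgΔh = 1000 × 9.81 × 36.49 = 357967 Pa ≈ 358 kPa.

P ≈ 358 kPa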